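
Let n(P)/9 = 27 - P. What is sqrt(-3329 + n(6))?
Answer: 2*I*sqrt(785) ≈ 56.036*I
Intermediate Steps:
n(P) = 243 - 9*P (n(P) = 9*(27 - P) = 243 - 9*P)
sqrt(-3329 + n(6)) = sqrt(-3329 + (243 - 9*6)) = sqrt(-3329 + (243 - 54)) = sqrt(-3329 + 189) = sqrt(-3140) = 2*I*sqrt(785)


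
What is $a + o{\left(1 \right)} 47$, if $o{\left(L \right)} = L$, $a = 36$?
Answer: $83$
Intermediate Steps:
$a + o{\left(1 \right)} 47 = 36 + 1 \cdot 47 = 36 + 47 = 83$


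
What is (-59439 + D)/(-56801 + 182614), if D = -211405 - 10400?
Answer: -281244/125813 ≈ -2.2354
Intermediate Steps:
D = -221805
(-59439 + D)/(-56801 + 182614) = (-59439 - 221805)/(-56801 + 182614) = -281244/125813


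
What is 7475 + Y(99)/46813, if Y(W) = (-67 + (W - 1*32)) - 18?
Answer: 349927157/46813 ≈ 7475.0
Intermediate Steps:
Y(W) = -117 + W (Y(W) = (-67 + (W - 32)) - 18 = (-67 + (-32 + W)) - 18 = (-99 + W) - 18 = -117 + W)
7475 + Y(99)/46813 = 7475 + (-117 + 99)/46813 = 7475 - 18*1/46813 = 7475 - 18/46813 = 349927157/46813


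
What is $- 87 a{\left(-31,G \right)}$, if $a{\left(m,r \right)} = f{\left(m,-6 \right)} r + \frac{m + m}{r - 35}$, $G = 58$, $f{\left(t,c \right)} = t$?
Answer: $\frac{3603192}{23} \approx 1.5666 \cdot 10^{5}$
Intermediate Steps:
$a{\left(m,r \right)} = m r + \frac{2 m}{-35 + r}$ ($a{\left(m,r \right)} = m r + \frac{m + m}{r - 35} = m r + \frac{2 m}{-35 + r}$)
$- 87 a{\left(-31,G \right)} = - 87 \left(- \frac{31 \left(2 + 58^{2} - 2030\right)}{-35 + 58}\right) = - 87 \left(- \frac{31 \left(2 + 3364 - 2030\right)}{23}\right) = - 87 \left(\left(-31\right) \frac{1}{23} \cdot 1336\right) = \left(-87\right) \left(- \frac{41416}{23}\right) = \frac{3603192}{23}$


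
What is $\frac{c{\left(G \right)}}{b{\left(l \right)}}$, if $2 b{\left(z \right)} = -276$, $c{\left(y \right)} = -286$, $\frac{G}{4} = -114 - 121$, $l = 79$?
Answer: $\frac{143}{69} \approx 2.0725$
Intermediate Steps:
$G = -940$ ($G = 4 \left(-114 - 121\right) = 4 \left(-235\right) = -940$)
$b{\left(z \right)} = -138$ ($b{\left(z \right)} = \frac{1}{2} \left(-276\right) = -138$)
$\frac{c{\left(G \right)}}{b{\left(l \right)}} = - \frac{286}{-138} = \left(-286\right) \left(- \frac{1}{138}\right) = \frac{143}{69}$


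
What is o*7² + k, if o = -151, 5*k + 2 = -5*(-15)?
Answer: -36922/5 ≈ -7384.4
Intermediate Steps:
k = 73/5 (k = -⅖ + (-5*(-15))/5 = -⅖ + (⅕)*75 = -⅖ + 15 = 73/5 ≈ 14.600)
o*7² + k = -151*7² + 73/5 = -151*49 + 73/5 = -7399 + 73/5 = -36922/5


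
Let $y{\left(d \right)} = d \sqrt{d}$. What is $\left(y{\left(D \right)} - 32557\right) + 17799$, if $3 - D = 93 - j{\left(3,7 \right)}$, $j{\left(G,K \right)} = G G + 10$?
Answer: $-14758 - 71 i \sqrt{71} \approx -14758.0 - 598.26 i$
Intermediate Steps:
$j{\left(G,K \right)} = 10 + G^{2}$ ($j{\left(G,K \right)} = G^{2} + 10 = 10 + G^{2}$)
$D = -71$ ($D = 3 - \left(93 - \left(10 + 3^{2}\right)\right) = 3 - \left(93 - \left(10 + 9\right)\right) = 3 - \left(93 - 19\right) = 3 - 74 = -71$)
$y{\left(d \right)} = d^{\frac{3}{2}}$
$\left(y{\left(D \right)} - 32557\right) + 17799 = \left(\left(-71\right)^{\frac{3}{2}} - 32557\right) + 17799 = \left(- 71 i \sqrt{71} - 32557\right) + 17799 = \left(-32557 - 71 i \sqrt{71}\right) + 17799 = -14758 - 71 i \sqrt{71}$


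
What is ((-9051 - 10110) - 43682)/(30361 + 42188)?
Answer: -62843/72549 ≈ -0.86621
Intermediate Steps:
((-9051 - 10110) - 43682)/(30361 + 42188) = (-19161 - 43682)/72549 = -62843*1/72549 = -62843/72549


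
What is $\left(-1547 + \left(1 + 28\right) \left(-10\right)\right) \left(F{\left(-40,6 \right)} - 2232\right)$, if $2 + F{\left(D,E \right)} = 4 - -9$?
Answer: $4079977$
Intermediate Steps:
$F{\left(D,E \right)} = 11$ ($F{\left(D,E \right)} = -2 + \left(4 - -9\right) = -2 + \left(4 + 9\right) = -2 + 13 = 11$)
$\left(-1547 + \left(1 + 28\right) \left(-10\right)\right) \left(F{\left(-40,6 \right)} - 2232\right) = \left(-1547 + \left(1 + 28\right) \left(-10\right)\right) \left(11 - 2232\right) = \left(-1547 + 29 \left(-10\right)\right) \left(-2221\right) = \left(-1547 - 290\right) \left(-2221\right) = \left(-1837\right) \left(-2221\right) = 4079977$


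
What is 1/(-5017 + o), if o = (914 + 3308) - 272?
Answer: -1/1067 ≈ -0.00093721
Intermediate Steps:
o = 3950 (o = 4222 - 272 = 3950)
1/(-5017 + o) = 1/(-5017 + 3950) = 1/(-1067) = -1/1067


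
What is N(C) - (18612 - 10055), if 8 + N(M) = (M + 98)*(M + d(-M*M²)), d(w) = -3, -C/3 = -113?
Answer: 138267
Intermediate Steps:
C = 339 (C = -3*(-113) = 339)
N(M) = -8 + (-3 + M)*(98 + M) (N(M) = -8 + (M + 98)*(M - 3) = -8 + (98 + M)*(-3 + M) = -8 + (-3 + M)*(98 + M))
N(C) - (18612 - 10055) = (-302 + 339² + 95*339) - (18612 - 10055) = (-302 + 114921 + 32205) - 1*8557 = 146824 - 8557 = 138267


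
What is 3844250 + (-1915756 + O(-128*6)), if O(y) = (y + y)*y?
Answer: 3108142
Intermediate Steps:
O(y) = 2*y**2 (O(y) = (2*y)*y = 2*y**2)
3844250 + (-1915756 + O(-128*6)) = 3844250 + (-1915756 + 2*(-128*6)**2) = 3844250 + (-1915756 + 2*(-768)**2) = 3844250 + (-1915756 + 2*589824) = 3844250 + (-1915756 + 1179648) = 3844250 - 736108 = 3108142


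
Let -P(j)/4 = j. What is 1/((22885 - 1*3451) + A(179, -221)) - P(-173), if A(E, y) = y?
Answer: -13295395/19213 ≈ -692.00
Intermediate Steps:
P(j) = -4*j
1/((22885 - 1*3451) + A(179, -221)) - P(-173) = 1/((22885 - 1*3451) - 221) - (-4)*(-173) = 1/((22885 - 3451) - 221) - 1*692 = 1/(19434 - 221) - 692 = 1/19213 - 692 = -13295395/19213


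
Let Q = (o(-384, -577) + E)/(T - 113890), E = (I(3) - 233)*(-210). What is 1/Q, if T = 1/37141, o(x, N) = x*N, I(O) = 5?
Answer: -1409996163/3335856056 ≈ -0.42268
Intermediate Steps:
o(x, N) = N*x
T = 1/37141 ≈ 2.6924e-5
E = 47880 (E = (5 - 233)*(-210) = -228*(-210) = 47880)
Q = -3335856056/1409996163 (Q = (-577*(-384) + 47880)/(1/37141 - 113890) = (221568 + 47880)/(-4229988489/37141) = 269448*(-37141/4229988489) = -3335856056/1409996163 ≈ -2.3659)
1/Q = 1/(-3335856056/1409996163) = -1409996163/3335856056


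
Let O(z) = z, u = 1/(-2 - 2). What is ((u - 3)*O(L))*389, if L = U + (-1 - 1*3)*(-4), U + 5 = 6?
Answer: -85969/4 ≈ -21492.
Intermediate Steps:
u = -1/4 (u = 1/(-4) = -1/4 ≈ -0.25000)
U = 1 (U = -5 + 6 = 1)
L = 17 (L = 1 + (-1 - 1*3)*(-4) = 1 + (-1 - 3)*(-4) = 1 - 4*(-4) = 1 + 16 = 17)
((u - 3)*O(L))*389 = ((-1/4 - 3)*17)*389 = -13/4*17*389 = -221/4*389 = -85969/4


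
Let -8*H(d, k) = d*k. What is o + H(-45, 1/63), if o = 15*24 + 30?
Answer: 21845/56 ≈ 390.09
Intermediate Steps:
H(d, k) = -d*k/8
o = 390 (o = 360 + 30 = 390)
o + H(-45, 1/63) = 390 - ⅛*(-45)/63 = 390 - ⅛*(-45)*1/63 = 390 + 5/56 = 21845/56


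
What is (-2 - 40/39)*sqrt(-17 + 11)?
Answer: -118*I*sqrt(6)/39 ≈ -7.4113*I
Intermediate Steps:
(-2 - 40/39)*sqrt(-17 + 11) = (-2 - 40*1/39)*sqrt(-6) = (-2 - 40/39)*(I*sqrt(6)) = -118*I*sqrt(6)/39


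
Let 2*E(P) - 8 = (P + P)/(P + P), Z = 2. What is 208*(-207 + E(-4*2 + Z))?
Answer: -42120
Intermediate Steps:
E(P) = 9/2 (E(P) = 4 + ((P + P)/(P + P))/2 = 4 + ((2*P)/((2*P)))/2 = 4 + ((2*P)*(1/(2*P)))/2 = 4 + (½)*1 = 4 + ½ = 9/2)
208*(-207 + E(-4*2 + Z)) = 208*(-207 + 9/2) = 208*(-405/2) = -42120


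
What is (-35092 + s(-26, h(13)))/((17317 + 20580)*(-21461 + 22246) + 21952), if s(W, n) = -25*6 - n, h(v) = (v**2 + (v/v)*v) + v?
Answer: -35437/29771097 ≈ -0.0011903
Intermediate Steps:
h(v) = v**2 + 2*v (h(v) = (v**2 + 1*v) + v = (v**2 + v) + v = (v + v**2) + v = v**2 + 2*v)
s(W, n) = -150 - n
(-35092 + s(-26, h(13)))/((17317 + 20580)*(-21461 + 22246) + 21952) = (-35092 + (-150 - 13*(2 + 13)))/((17317 + 20580)*(-21461 + 22246) + 21952) = (-35092 + (-150 - 13*15))/(37897*785 + 21952) = (-35092 + (-150 - 1*195))/(29749145 + 21952) = (-35092 + (-150 - 195))/29771097 = (-35092 - 345)*(1/29771097) = -35437*1/29771097 = -35437/29771097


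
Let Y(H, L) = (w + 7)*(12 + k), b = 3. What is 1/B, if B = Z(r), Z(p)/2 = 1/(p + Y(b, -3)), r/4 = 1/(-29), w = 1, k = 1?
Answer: 1506/29 ≈ 51.931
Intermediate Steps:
r = -4/29 (r = 4/(-29) = 4*(-1/29) = -4/29 ≈ -0.13793)
Y(H, L) = 104 (Y(H, L) = (1 + 7)*(12 + 1) = 8*13 = 104)
Z(p) = 2/(104 + p) (Z(p) = 2/(p + 104) = 2/(104 + p))
B = 29/1506 (B = 2/(104 - 4/29) = 2/(3012/29) = 2*(29/3012) = 29/1506 ≈ 0.019256)
1/B = 1/(29/1506) = 1506/29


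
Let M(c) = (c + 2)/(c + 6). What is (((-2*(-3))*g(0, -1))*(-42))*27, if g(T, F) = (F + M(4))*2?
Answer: 27216/5 ≈ 5443.2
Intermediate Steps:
M(c) = (2 + c)/(6 + c)
g(T, F) = 6/5 + 2*F (g(T, F) = (F + (2 + 4)/(6 + 4))*2 = (F + 6/10)*2 = (F + (1/10)*6)*2 = (F + 3/5)*2 = (3/5 + F)*2 = 6/5 + 2*F)
(((-2*(-3))*g(0, -1))*(-42))*27 = (((-2*(-3))*(6/5 + 2*(-1)))*(-42))*27 = ((6*(6/5 - 2))*(-42))*27 = ((6*(-4/5))*(-42))*27 = -24/5*(-42)*27 = (1008/5)*27 = 27216/5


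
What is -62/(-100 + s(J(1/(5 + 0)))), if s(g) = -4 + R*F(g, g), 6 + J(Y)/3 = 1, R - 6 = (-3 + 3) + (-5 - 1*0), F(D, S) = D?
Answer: 62/119 ≈ 0.52101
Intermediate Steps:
R = 1 (R = 6 + ((-3 + 3) + (-5 - 1*0)) = 6 + (0 + (-5 + 0)) = 6 + (0 - 5) = 6 - 5 = 1)
J(Y) = -15 (J(Y) = -18 + 3*1 = -18 + 3 = -15)
s(g) = -4 + g (s(g) = -4 + 1*g = -4 + g)
-62/(-100 + s(J(1/(5 + 0)))) = -62/(-100 + (-4 - 15)) = -62/(-100 - 19) = -62/(-119) = -1/119*(-62) = 62/119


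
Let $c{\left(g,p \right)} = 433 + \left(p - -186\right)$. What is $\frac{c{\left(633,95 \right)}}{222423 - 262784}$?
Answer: $- \frac{714}{40361} \approx -0.01769$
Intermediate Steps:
$c{\left(g,p \right)} = 619 + p$ ($c{\left(g,p \right)} = 433 + \left(p + 186\right) = 433 + \left(186 + p\right) = 619 + p$)
$\frac{c{\left(633,95 \right)}}{222423 - 262784} = \frac{619 + 95}{222423 - 262784} = \frac{714}{222423 - 262784} = \frac{714}{-40361} = 714 \left(- \frac{1}{40361}\right) = - \frac{714}{40361}$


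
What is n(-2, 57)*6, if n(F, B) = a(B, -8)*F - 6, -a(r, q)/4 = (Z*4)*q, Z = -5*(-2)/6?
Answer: -2596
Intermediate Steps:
Z = 5/3 (Z = 10*(1/6) = 5/3 ≈ 1.6667)
a(r, q) = -80*q/3 (a(r, q) = -4*(5/3)*4*q = -80*q/3)
n(F, B) = -6 + 640*F/3 (n(F, B) = (-80/3*(-8))*F - 6 = 640*F/3 - 6 = -6 + 640*F/3)
n(-2, 57)*6 = (-6 + (640/3)*(-2))*6 = (-6 - 1280/3)*6 = -1298/3*6 = -2596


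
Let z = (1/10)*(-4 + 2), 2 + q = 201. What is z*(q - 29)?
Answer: -34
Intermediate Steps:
q = 199 (q = -2 + 201 = 199)
z = -1/5 (z = (1*(1/10))*(-2) = (1/10)*(-2) = -1/5 ≈ -0.20000)
z*(q - 29) = -(199 - 29)/5 = -1/5*170 = -34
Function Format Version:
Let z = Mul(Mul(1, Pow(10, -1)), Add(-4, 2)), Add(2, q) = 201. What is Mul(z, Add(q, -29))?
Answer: -34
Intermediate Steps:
q = 199 (q = Add(-2, 201) = 199)
z = Rational(-1, 5) (z = Mul(Mul(1, Rational(1, 10)), -2) = Mul(Rational(1, 10), -2) = Rational(-1, 5) ≈ -0.20000)
Mul(z, Add(q, -29)) = Mul(Rational(-1, 5), Add(199, -29)) = Mul(Rational(-1, 5), 170) = -34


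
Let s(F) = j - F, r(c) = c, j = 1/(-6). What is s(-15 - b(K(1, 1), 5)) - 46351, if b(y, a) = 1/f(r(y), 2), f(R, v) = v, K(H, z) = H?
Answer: -139007/3 ≈ -46336.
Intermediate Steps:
j = -⅙ ≈ -0.16667
b(y, a) = ½ (b(y, a) = 1/2 = ½)
s(F) = -⅙ - F
s(-15 - b(K(1, 1), 5)) - 46351 = (-⅙ - (-15 - 1*½)) - 46351 = (-⅙ - (-15 - ½)) - 46351 = (-⅙ - 1*(-31/2)) - 46351 = (-⅙ + 31/2) - 46351 = 46/3 - 46351 = -139007/3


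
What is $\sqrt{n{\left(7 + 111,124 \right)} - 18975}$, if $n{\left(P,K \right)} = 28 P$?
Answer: $i \sqrt{15671} \approx 125.18 i$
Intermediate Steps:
$\sqrt{n{\left(7 + 111,124 \right)} - 18975} = \sqrt{28 \left(7 + 111\right) - 18975} = \sqrt{28 \cdot 118 - 18975} = \sqrt{3304 - 18975} = \sqrt{-15671} = i \sqrt{15671}$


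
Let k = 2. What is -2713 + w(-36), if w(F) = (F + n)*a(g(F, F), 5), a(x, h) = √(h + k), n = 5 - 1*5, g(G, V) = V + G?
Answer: -2713 - 36*√7 ≈ -2808.2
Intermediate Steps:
g(G, V) = G + V
n = 0 (n = 5 - 5 = 0)
a(x, h) = √(2 + h) (a(x, h) = √(h + 2) = √(2 + h))
w(F) = F*√7 (w(F) = (F + 0)*√(2 + 5) = F*√7)
-2713 + w(-36) = -2713 - 36*√7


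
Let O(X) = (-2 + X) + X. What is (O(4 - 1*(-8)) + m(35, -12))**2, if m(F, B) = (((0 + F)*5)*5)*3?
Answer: 7006609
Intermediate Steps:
m(F, B) = 75*F (m(F, B) = ((F*5)*5)*3 = ((5*F)*5)*3 = (25*F)*3 = 75*F)
O(X) = -2 + 2*X
(O(4 - 1*(-8)) + m(35, -12))**2 = ((-2 + 2*(4 - 1*(-8))) + 75*35)**2 = ((-2 + 2*(4 + 8)) + 2625)**2 = ((-2 + 2*12) + 2625)**2 = ((-2 + 24) + 2625)**2 = (22 + 2625)**2 = 2647**2 = 7006609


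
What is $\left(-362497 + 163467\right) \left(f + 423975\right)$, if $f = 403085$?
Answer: $-164609751800$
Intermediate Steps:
$\left(-362497 + 163467\right) \left(f + 423975\right) = \left(-362497 + 163467\right) \left(403085 + 423975\right) = \left(-199030\right) 827060 = -164609751800$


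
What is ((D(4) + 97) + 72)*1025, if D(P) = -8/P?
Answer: 171175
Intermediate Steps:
((D(4) + 97) + 72)*1025 = ((-8/4 + 97) + 72)*1025 = ((-8*¼ + 97) + 72)*1025 = ((-2 + 97) + 72)*1025 = (95 + 72)*1025 = 167*1025 = 171175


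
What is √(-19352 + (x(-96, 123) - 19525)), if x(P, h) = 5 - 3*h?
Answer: I*√39241 ≈ 198.09*I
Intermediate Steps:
√(-19352 + (x(-96, 123) - 19525)) = √(-19352 + ((5 - 3*123) - 19525)) = √(-19352 + ((5 - 369) - 19525)) = √(-19352 + (-364 - 19525)) = √(-19352 - 19889) = √(-39241) = I*√39241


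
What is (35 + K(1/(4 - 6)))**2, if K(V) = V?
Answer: 4761/4 ≈ 1190.3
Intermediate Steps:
(35 + K(1/(4 - 6)))**2 = (35 + 1/(4 - 6))**2 = (35 + 1/(-2))**2 = (35 - 1/2)**2 = (69/2)**2 = 4761/4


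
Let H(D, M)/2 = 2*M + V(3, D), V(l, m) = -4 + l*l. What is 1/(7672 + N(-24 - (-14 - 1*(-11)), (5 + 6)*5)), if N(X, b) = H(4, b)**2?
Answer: 1/60572 ≈ 1.6509e-5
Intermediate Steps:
V(l, m) = -4 + l**2
H(D, M) = 10 + 4*M (H(D, M) = 2*(2*M + (-4 + 3**2)) = 2*(2*M + (-4 + 9)) = 2*(2*M + 5) = 2*(5 + 2*M) = 10 + 4*M)
N(X, b) = (10 + 4*b)**2
1/(7672 + N(-24 - (-14 - 1*(-11)), (5 + 6)*5)) = 1/(7672 + 4*(5 + 2*((5 + 6)*5))**2) = 1/(7672 + 4*(5 + 2*(11*5))**2) = 1/(7672 + 4*(5 + 2*55)**2) = 1/(7672 + 4*(5 + 110)**2) = 1/(7672 + 4*115**2) = 1/(7672 + 4*13225) = 1/(7672 + 52900) = 1/60572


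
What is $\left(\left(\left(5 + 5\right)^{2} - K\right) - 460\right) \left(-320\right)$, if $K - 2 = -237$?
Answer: $40000$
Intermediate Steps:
$K = -235$ ($K = 2 - 237 = -235$)
$\left(\left(\left(5 + 5\right)^{2} - K\right) - 460\right) \left(-320\right) = \left(\left(\left(5 + 5\right)^{2} - -235\right) - 460\right) \left(-320\right) = \left(\left(10^{2} + 235\right) - 460\right) \left(-320\right) = \left(\left(100 + 235\right) - 460\right) \left(-320\right) = \left(335 - 460\right) \left(-320\right) = \left(-125\right) \left(-320\right) = 40000$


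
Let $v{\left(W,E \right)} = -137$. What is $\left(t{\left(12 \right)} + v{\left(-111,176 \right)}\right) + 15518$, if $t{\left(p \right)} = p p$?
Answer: $15525$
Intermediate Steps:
$t{\left(p \right)} = p^{2}$
$\left(t{\left(12 \right)} + v{\left(-111,176 \right)}\right) + 15518 = \left(12^{2} - 137\right) + 15518 = \left(144 - 137\right) + 15518 = 7 + 15518 = 15525$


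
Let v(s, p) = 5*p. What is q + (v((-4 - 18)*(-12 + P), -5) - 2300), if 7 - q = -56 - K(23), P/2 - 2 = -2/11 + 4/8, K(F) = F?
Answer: -2239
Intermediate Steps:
P = 51/11 (P = 4 + 2*(-2/11 + 4/8) = 4 + 2*(-2*1/11 + 4*(1/8)) = 4 + 2*(-2/11 + 1/2) = 4 + 2*(7/22) = 4 + 7/11 = 51/11 ≈ 4.6364)
q = 86 (q = 7 - (-56 - 1*23) = 7 - (-56 - 23) = 7 - 1*(-79) = 7 + 79 = 86)
q + (v((-4 - 18)*(-12 + P), -5) - 2300) = 86 + (5*(-5) - 2300) = 86 + (-25 - 2300) = 86 - 2325 = -2239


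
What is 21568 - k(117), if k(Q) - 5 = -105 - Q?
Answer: 21785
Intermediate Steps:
k(Q) = -100 - Q (k(Q) = 5 + (-105 - Q) = -100 - Q)
21568 - k(117) = 21568 - (-100 - 1*117) = 21568 - (-100 - 117) = 21568 - 1*(-217) = 21568 + 217 = 21785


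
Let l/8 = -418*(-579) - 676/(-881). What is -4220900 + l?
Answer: -2012836436/881 ≈ -2.2847e+6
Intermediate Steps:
l = 1705776464/881 (l = 8*(-418*(-579) - 676/(-881)) = 8*(242022 - 676*(-1/881)) = 8*(242022 + 676/881) = 8*(213222058/881) = 1705776464/881 ≈ 1.9362e+6)
-4220900 + l = -4220900 + 1705776464/881 = -2012836436/881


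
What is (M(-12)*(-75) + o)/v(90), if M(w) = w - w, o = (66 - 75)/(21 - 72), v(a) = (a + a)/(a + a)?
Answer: 3/17 ≈ 0.17647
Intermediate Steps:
v(a) = 1 (v(a) = (2*a)/((2*a)) = (2*a)*(1/(2*a)) = 1)
o = 3/17 (o = -9/(-51) = -9*(-1/51) = 3/17 ≈ 0.17647)
M(w) = 0
(M(-12)*(-75) + o)/v(90) = (0*(-75) + 3/17)/1 = (0 + 3/17)*1 = (3/17)*1 = 3/17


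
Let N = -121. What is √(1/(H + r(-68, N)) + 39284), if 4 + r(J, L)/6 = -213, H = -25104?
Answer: √338170656778/2934 ≈ 198.20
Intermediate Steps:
r(J, L) = -1302 (r(J, L) = -24 + 6*(-213) = -24 - 1278 = -1302)
√(1/(H + r(-68, N)) + 39284) = √(1/(-25104 - 1302) + 39284) = √(1/(-26406) + 39284) = √(-1/26406 + 39284) = √(1037333303/26406) = √338170656778/2934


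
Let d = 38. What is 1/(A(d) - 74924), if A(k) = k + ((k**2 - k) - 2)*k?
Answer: -1/21534 ≈ -4.6438e-5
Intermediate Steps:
A(k) = k + k*(-2 + k**2 - k) (A(k) = k + (-2 + k**2 - k)*k = k + k*(-2 + k**2 - k))
1/(A(d) - 74924) = 1/(38*(-1 + 38**2 - 1*38) - 74924) = 1/(38*(-1 + 1444 - 38) - 74924) = 1/(38*1405 - 74924) = 1/(53390 - 74924) = 1/(-21534) = -1/21534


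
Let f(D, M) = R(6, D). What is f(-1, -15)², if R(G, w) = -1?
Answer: 1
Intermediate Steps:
f(D, M) = -1
f(-1, -15)² = (-1)² = 1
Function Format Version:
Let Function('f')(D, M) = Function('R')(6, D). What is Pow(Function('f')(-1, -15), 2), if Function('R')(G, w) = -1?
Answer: 1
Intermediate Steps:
Function('f')(D, M) = -1
Pow(Function('f')(-1, -15), 2) = Pow(-1, 2) = 1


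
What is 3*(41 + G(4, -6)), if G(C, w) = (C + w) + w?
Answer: 99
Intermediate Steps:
G(C, w) = C + 2*w
3*(41 + G(4, -6)) = 3*(41 + (4 + 2*(-6))) = 3*(41 + (4 - 12)) = 3*(41 - 8) = 3*33 = 99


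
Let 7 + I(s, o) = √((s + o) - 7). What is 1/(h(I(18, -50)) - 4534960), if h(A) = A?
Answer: -4534967/20565925691128 - I*√39/20565925691128 ≈ -2.2051e-7 - 3.0366e-13*I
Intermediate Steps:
I(s, o) = -7 + √(-7 + o + s) (I(s, o) = -7 + √((s + o) - 7) = -7 + √((o + s) - 7) = -7 + √(-7 + o + s))
1/(h(I(18, -50)) - 4534960) = 1/((-7 + √(-7 - 50 + 18)) - 4534960) = 1/((-7 + √(-39)) - 4534960) = 1/((-7 + I*√39) - 4534960) = 1/(-4534967 + I*√39)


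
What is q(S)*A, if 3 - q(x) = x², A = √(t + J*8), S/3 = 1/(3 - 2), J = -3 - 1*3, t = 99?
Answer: -6*√51 ≈ -42.849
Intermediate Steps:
J = -6 (J = -3 - 3 = -6)
S = 3 (S = 3/(3 - 2) = 3/1 = 3*1 = 3)
A = √51 (A = √(99 - 6*8) = √(99 - 48) = √51 ≈ 7.1414)
q(x) = 3 - x²
q(S)*A = (3 - 1*3²)*√51 = (3 - 1*9)*√51 = (3 - 9)*√51 = -6*√51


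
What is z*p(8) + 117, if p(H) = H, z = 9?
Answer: 189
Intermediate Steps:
z*p(8) + 117 = 9*8 + 117 = 72 + 117 = 189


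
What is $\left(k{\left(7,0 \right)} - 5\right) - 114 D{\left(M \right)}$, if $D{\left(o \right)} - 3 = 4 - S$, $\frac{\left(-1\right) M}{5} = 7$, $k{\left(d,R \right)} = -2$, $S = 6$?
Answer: $-121$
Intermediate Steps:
$M = -35$ ($M = \left(-5\right) 7 = -35$)
$D{\left(o \right)} = 1$ ($D{\left(o \right)} = 3 + \left(4 - 6\right) = 3 - 2 = 1$)
$\left(k{\left(7,0 \right)} - 5\right) - 114 D{\left(M \right)} = \left(-2 - 5\right) - 114 = -7 - 114 = -121$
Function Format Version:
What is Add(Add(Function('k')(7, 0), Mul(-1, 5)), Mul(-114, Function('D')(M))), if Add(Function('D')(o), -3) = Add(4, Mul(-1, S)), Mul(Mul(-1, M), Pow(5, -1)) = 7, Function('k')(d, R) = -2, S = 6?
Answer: -121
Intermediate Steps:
M = -35 (M = Mul(-5, 7) = -35)
Function('D')(o) = 1 (Function('D')(o) = Add(3, Add(4, Mul(-1, 6))) = Add(3, Add(4, -6)) = Add(3, -2) = 1)
Add(Add(Function('k')(7, 0), Mul(-1, 5)), Mul(-114, Function('D')(M))) = Add(Add(-2, Mul(-1, 5)), Mul(-114, 1)) = Add(Add(-2, -5), -114) = Add(-7, -114) = -121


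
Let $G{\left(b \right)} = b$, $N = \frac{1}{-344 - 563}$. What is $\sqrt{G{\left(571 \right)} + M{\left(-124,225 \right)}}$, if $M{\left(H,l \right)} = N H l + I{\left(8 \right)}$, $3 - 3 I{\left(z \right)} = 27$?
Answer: $\frac{\sqrt{488456687}}{907} \approx 24.367$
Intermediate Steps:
$N = - \frac{1}{907}$ ($N = \frac{1}{-907} = - \frac{1}{907} \approx -0.0011025$)
$I{\left(z \right)} = -8$ ($I{\left(z \right)} = 1 - 9 = -8$)
$M{\left(H,l \right)} = -8 - \frac{H l}{907}$ ($M{\left(H,l \right)} = - \frac{H}{907} l - 8 = - \frac{H l}{907} - 8 = -8 - \frac{H l}{907}$)
$\sqrt{G{\left(571 \right)} + M{\left(-124,225 \right)}} = \sqrt{571 - \left(8 - \frac{27900}{907}\right)} = \sqrt{571 + \left(-8 + \frac{27900}{907}\right)} = \sqrt{571 + \frac{20644}{907}} = \sqrt{\frac{538541}{907}} = \frac{\sqrt{488456687}}{907}$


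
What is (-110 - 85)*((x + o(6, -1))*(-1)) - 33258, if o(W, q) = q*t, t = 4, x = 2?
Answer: -33648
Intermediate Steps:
o(W, q) = 4*q (o(W, q) = q*4 = 4*q)
(-110 - 85)*((x + o(6, -1))*(-1)) - 33258 = (-110 - 85)*((2 + 4*(-1))*(-1)) - 33258 = -195*(2 - 4)*(-1) - 33258 = -(-390)*(-1) - 33258 = -195*2 - 33258 = -390 - 33258 = -33648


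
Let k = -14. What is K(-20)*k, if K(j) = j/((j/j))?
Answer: 280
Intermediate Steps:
K(j) = j (K(j) = j/1 = j*1 = j)
K(-20)*k = -20*(-14) = 280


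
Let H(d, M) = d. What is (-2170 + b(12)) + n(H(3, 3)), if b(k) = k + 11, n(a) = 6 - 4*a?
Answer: -2153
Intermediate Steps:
b(k) = 11 + k
(-2170 + b(12)) + n(H(3, 3)) = (-2170 + (11 + 12)) + (6 - 4*3) = (-2170 + 23) + (6 - 12) = -2147 - 6 = -2153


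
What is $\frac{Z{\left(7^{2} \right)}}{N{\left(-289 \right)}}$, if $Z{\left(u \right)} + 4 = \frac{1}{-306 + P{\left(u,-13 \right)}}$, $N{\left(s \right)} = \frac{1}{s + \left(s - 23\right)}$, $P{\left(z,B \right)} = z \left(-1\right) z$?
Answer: $\frac{6508229}{2707} \approx 2404.2$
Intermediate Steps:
$P{\left(z,B \right)} = - z^{2}$ ($P{\left(z,B \right)} = - z z = - z^{2}$)
$N{\left(s \right)} = \frac{1}{-23 + 2 s}$ ($N{\left(s \right)} = \frac{1}{s + \left(-23 + s\right)} = \frac{1}{-23 + 2 s}$)
$Z{\left(u \right)} = -4 + \frac{1}{-306 - u^{2}}$
$\frac{Z{\left(7^{2} \right)}}{N{\left(-289 \right)}} = \frac{\frac{1}{306 + \left(7^{2}\right)^{2}} \left(-1225 - 4 \left(7^{2}\right)^{2}\right)}{\frac{1}{-23 + 2 \left(-289\right)}} = \frac{\frac{1}{306 + 49^{2}} \left(-1225 - 4 \cdot 49^{2}\right)}{\frac{1}{-23 - 578}} = \frac{\frac{1}{306 + 2401} \left(-1225 - 9604\right)}{\frac{1}{-601}} = \frac{\frac{1}{2707} \left(-1225 - 9604\right)}{- \frac{1}{601}} = \frac{1}{2707} \left(-10829\right) \left(-601\right) = \left(- \frac{10829}{2707}\right) \left(-601\right) = \frac{6508229}{2707}$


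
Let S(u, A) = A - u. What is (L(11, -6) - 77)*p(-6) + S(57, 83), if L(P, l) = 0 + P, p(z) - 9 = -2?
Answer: -436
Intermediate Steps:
p(z) = 7 (p(z) = 9 - 2 = 7)
L(P, l) = P
(L(11, -6) - 77)*p(-6) + S(57, 83) = (11 - 77)*7 + (83 - 1*57) = -66*7 + (83 - 57) = -462 + 26 = -436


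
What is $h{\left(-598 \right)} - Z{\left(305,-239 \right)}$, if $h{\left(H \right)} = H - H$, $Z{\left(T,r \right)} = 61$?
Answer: $-61$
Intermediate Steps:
$h{\left(H \right)} = 0$
$h{\left(-598 \right)} - Z{\left(305,-239 \right)} = 0 - 61 = -61$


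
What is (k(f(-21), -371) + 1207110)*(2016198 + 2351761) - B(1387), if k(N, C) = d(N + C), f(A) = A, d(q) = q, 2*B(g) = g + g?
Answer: 5270894747175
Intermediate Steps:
B(g) = g (B(g) = (g + g)/2 = (2*g)/2 = g)
k(N, C) = C + N (k(N, C) = N + C = C + N)
(k(f(-21), -371) + 1207110)*(2016198 + 2351761) - B(1387) = ((-371 - 21) + 1207110)*(2016198 + 2351761) - 1*1387 = (-392 + 1207110)*4367959 - 1387 = 1206718*4367959 - 1387 = 5270894748562 - 1387 = 5270894747175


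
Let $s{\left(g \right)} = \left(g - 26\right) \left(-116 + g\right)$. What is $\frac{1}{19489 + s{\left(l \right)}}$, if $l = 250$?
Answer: $\frac{1}{49505} \approx 2.02 \cdot 10^{-5}$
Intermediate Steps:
$s{\left(g \right)} = \left(-116 + g\right) \left(-26 + g\right)$ ($s{\left(g \right)} = \left(-26 + g\right) \left(-116 + g\right) = \left(-116 + g\right) \left(-26 + g\right)$)
$\frac{1}{19489 + s{\left(l \right)}} = \frac{1}{19489 + \left(3016 + 250^{2} - 35500\right)} = \frac{1}{19489 + \left(3016 + 62500 - 35500\right)} = \frac{1}{19489 + 30016} = \frac{1}{49505}$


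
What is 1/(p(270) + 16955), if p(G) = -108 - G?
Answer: 1/16577 ≈ 6.0325e-5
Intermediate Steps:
1/(p(270) + 16955) = 1/((-108 - 1*270) + 16955) = 1/((-108 - 270) + 16955) = 1/(-378 + 16955) = 1/16577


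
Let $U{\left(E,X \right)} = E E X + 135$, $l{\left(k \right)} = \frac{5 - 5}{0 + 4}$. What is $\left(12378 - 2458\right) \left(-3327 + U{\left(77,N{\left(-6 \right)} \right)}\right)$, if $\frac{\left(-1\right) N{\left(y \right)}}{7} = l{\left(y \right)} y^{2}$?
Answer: $-31664640$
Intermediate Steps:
$l{\left(k \right)} = 0$ ($l{\left(k \right)} = \frac{0}{4} = 0 \cdot \frac{1}{4} = 0$)
$N{\left(y \right)} = 0$ ($N{\left(y \right)} = - 7 \cdot 0 y^{2} = \left(-7\right) 0 = 0$)
$U{\left(E,X \right)} = 135 + X E^{2}$ ($U{\left(E,X \right)} = E^{2} X + 135 = X E^{2} + 135 = 135 + X E^{2}$)
$\left(12378 - 2458\right) \left(-3327 + U{\left(77,N{\left(-6 \right)} \right)}\right) = \left(12378 - 2458\right) \left(-3327 + \left(135 + 0 \cdot 77^{2}\right)\right) = 9920 \left(-3327 + \left(135 + 0 \cdot 5929\right)\right) = 9920 \left(-3327 + \left(135 + 0\right)\right) = 9920 \left(-3327 + 135\right) = 9920 \left(-3192\right) = -31664640$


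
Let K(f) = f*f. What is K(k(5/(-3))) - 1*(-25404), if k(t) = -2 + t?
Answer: 228757/9 ≈ 25417.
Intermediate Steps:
K(f) = f**2
K(k(5/(-3))) - 1*(-25404) = (-2 + 5/(-3))**2 - 1*(-25404) = (-2 + 5*(-1/3))**2 + 25404 = (-2 - 5/3)**2 + 25404 = (-11/3)**2 + 25404 = 121/9 + 25404 = 228757/9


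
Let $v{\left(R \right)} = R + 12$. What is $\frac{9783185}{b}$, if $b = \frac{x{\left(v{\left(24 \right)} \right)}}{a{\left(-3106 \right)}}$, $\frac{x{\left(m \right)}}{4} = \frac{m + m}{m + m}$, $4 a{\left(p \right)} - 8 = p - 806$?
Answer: $-2387097140$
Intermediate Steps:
$v{\left(R \right)} = 12 + R$
$a{\left(p \right)} = - \frac{399}{2} + \frac{p}{4}$ ($a{\left(p \right)} = 2 + \frac{p - 806}{4} = 2 + \frac{-806 + p}{4} = 2 + \left(- \frac{403}{2} + \frac{p}{4}\right) = - \frac{399}{2} + \frac{p}{4}$)
$x{\left(m \right)} = 4$ ($x{\left(m \right)} = 4 \frac{m + m}{m + m} = 4 \frac{2 m}{2 m} = 4 \cdot 2 m \frac{1}{2 m} = 4 \cdot 1 = 4$)
$b = - \frac{1}{244}$ ($b = \frac{4}{- \frac{399}{2} + \frac{1}{4} \left(-3106\right)} = \frac{4}{- \frac{399}{2} - \frac{1553}{2}} = \frac{4}{-976} = 4 \left(- \frac{1}{976}\right) = - \frac{1}{244} \approx -0.0040984$)
$\frac{9783185}{b} = \frac{9783185}{- \frac{1}{244}} = 9783185 \left(-244\right) = -2387097140$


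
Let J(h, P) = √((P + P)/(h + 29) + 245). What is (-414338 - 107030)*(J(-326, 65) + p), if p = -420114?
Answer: 219033995952 - 521368*√2396955/99 ≈ 2.1903e+11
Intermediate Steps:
J(h, P) = √(245 + 2*P/(29 + h)) (J(h, P) = √((2*P)/(29 + h) + 245) = √(2*P/(29 + h) + 245) = √(245 + 2*P/(29 + h)))
(-414338 - 107030)*(J(-326, 65) + p) = (-414338 - 107030)*(√((7105 + 2*65 + 245*(-326))/(29 - 326)) - 420114) = -521368*(√((7105 + 130 - 79870)/(-297)) - 420114) = -521368*(√(-1/297*(-72635)) - 420114) = -521368*(√(72635/297) - 420114) = -521368*(√2396955/99 - 420114) = -521368*(-420114 + √2396955/99) = 219033995952 - 521368*√2396955/99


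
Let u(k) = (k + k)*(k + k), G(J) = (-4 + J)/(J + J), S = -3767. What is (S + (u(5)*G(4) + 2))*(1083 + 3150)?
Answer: -15937245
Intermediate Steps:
G(J) = (-4 + J)/(2*J) (G(J) = (-4 + J)/((2*J)) = (-4 + J)*(1/(2*J)) = (-4 + J)/(2*J))
u(k) = 4*k² (u(k) = (2*k)*(2*k) = 4*k²)
(S + (u(5)*G(4) + 2))*(1083 + 3150) = (-3767 + ((4*5²)*((½)*(-4 + 4)/4) + 2))*(1083 + 3150) = (-3767 + ((4*25)*((½)*(¼)*0) + 2))*4233 = (-3767 + (100*0 + 2))*4233 = (-3767 + (0 + 2))*4233 = (-3767 + 2)*4233 = -3765*4233 = -15937245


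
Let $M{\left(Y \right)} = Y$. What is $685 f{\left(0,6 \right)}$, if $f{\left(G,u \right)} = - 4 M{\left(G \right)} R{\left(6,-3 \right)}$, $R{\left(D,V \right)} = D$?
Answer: $0$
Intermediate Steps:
$f{\left(G,u \right)} = - 24 G$ ($f{\left(G,u \right)} = - 4 G 6 = - 24 G$)
$685 f{\left(0,6 \right)} = 685 \left(\left(-24\right) 0\right) = 685 \cdot 0 = 0$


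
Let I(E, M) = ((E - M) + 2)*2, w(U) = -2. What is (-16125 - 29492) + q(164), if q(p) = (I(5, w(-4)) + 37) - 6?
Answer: -45568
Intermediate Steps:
I(E, M) = 4 - 2*M + 2*E (I(E, M) = (2 + E - M)*2 = 4 - 2*M + 2*E)
q(p) = 49 (q(p) = ((4 - 2*(-2) + 2*5) + 37) - 6 = ((4 + 4 + 10) + 37) - 6 = (18 + 37) - 6 = 55 - 6 = 49)
(-16125 - 29492) + q(164) = (-16125 - 29492) + 49 = -45617 + 49 = -45568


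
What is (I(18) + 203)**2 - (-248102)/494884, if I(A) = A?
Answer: 12085438773/247442 ≈ 48842.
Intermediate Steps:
(I(18) + 203)**2 - (-248102)/494884 = (18 + 203)**2 - (-248102)/494884 = 221**2 - (-248102)/494884 = 48841 - 1*(-124051/247442) = 48841 + 124051/247442 = 12085438773/247442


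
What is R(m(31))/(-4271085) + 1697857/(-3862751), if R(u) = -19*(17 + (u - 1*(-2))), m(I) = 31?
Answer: -1449604390279/3299627570967 ≈ -0.43932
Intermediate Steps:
R(u) = -361 - 19*u (R(u) = -19*(17 + (u + 2)) = -19*(17 + (2 + u)) = -19*(19 + u) = -361 - 19*u)
R(m(31))/(-4271085) + 1697857/(-3862751) = (-361 - 19*31)/(-4271085) + 1697857/(-3862751) = (-361 - 589)*(-1/4271085) + 1697857*(-1/3862751) = -950*(-1/4271085) - 1697857/3862751 = 190/854217 - 1697857/3862751 = -1449604390279/3299627570967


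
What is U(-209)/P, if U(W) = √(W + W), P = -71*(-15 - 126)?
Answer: I*√418/10011 ≈ 0.0020423*I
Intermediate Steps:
P = 10011 (P = -71*(-141) = 10011)
U(W) = √2*√W (U(W) = √(2*W) = √2*√W)
U(-209)/P = (√2*√(-209))/10011 = (√2*(I*√209))*(1/10011) = (I*√418)*(1/10011) = I*√418/10011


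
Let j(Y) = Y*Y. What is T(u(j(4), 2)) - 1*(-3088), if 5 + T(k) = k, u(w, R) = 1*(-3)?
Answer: 3080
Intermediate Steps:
j(Y) = Y**2
u(w, R) = -3
T(k) = -5 + k
T(u(j(4), 2)) - 1*(-3088) = (-5 - 3) - 1*(-3088) = -8 + 3088 = 3080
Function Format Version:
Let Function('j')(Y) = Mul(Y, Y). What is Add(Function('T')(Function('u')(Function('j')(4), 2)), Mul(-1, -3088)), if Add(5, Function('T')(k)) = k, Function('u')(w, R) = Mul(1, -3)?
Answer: 3080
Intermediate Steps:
Function('j')(Y) = Pow(Y, 2)
Function('u')(w, R) = -3
Function('T')(k) = Add(-5, k)
Add(Function('T')(Function('u')(Function('j')(4), 2)), Mul(-1, -3088)) = Add(Add(-5, -3), Mul(-1, -3088)) = Add(-8, 3088) = 3080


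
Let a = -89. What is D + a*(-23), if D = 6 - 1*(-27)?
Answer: 2080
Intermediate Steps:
D = 33 (D = 6 + 27 = 33)
D + a*(-23) = 33 - 89*(-23) = 33 + 2047 = 2080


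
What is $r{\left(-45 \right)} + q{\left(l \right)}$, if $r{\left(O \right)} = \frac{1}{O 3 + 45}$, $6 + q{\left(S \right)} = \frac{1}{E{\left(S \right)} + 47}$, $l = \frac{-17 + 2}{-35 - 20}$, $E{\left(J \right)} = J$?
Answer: $- \frac{28033}{4680} \approx -5.99$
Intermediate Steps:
$l = \frac{3}{11}$ ($l = - \frac{15}{-55} = \left(-15\right) \left(- \frac{1}{55}\right) = \frac{3}{11} \approx 0.27273$)
$q{\left(S \right)} = -6 + \frac{1}{47 + S}$ ($q{\left(S \right)} = -6 + \frac{1}{S + 47} = -6 + \frac{1}{47 + S}$)
$r{\left(O \right)} = \frac{1}{45 + 3 O}$ ($r{\left(O \right)} = \frac{1}{3 O + 45} = \frac{1}{45 + 3 O}$)
$r{\left(-45 \right)} + q{\left(l \right)} = \frac{1}{3 \left(15 - 45\right)} + \frac{-281 - \frac{18}{11}}{47 + \frac{3}{11}} = \frac{1}{3 \left(-30\right)} + \frac{-281 - \frac{18}{11}}{\frac{520}{11}} = \frac{1}{3} \left(- \frac{1}{30}\right) + \frac{11}{520} \left(- \frac{3109}{11}\right) = - \frac{1}{90} - \frac{3109}{520} = - \frac{28033}{4680}$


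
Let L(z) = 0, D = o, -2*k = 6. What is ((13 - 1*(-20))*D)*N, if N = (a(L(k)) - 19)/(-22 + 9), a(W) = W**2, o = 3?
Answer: 1881/13 ≈ 144.69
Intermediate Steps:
k = -3 (k = -1/2*6 = -3)
D = 3
N = 19/13 (N = (0**2 - 19)/(-22 + 9) = (0 - 19)/(-13) = -19*(-1/13) = 19/13 ≈ 1.4615)
((13 - 1*(-20))*D)*N = ((13 - 1*(-20))*3)*(19/13) = ((13 + 20)*3)*(19/13) = (33*3)*(19/13) = 99*(19/13) = 1881/13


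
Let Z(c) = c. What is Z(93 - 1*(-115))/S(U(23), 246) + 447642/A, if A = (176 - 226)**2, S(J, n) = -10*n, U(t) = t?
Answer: 27516983/153750 ≈ 178.97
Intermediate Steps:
A = 2500 (A = (-50)**2 = 2500)
Z(93 - 1*(-115))/S(U(23), 246) + 447642/A = (93 - 1*(-115))/((-10*246)) + 447642/2500 = (93 + 115)/(-2460) + 447642*(1/2500) = 208*(-1/2460) + 223821/1250 = -52/615 + 223821/1250 = 27516983/153750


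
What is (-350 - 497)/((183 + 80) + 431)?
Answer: -847/694 ≈ -1.2205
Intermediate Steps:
(-350 - 497)/((183 + 80) + 431) = -847/(263 + 431) = -847/694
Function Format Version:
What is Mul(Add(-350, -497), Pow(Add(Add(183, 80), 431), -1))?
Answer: Rational(-847, 694) ≈ -1.2205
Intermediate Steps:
Mul(Add(-350, -497), Pow(Add(Add(183, 80), 431), -1)) = Mul(-847, Pow(Add(263, 431), -1)) = Mul(-847, Pow(694, -1)) = Mul(-847, Rational(1, 694)) = Rational(-847, 694)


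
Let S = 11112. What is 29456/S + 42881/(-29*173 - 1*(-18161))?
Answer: 107957917/18257016 ≈ 5.9132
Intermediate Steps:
29456/S + 42881/(-29*173 - 1*(-18161)) = 29456/11112 + 42881/(-29*173 - 1*(-18161)) = 29456*(1/11112) + 42881/(-5017 + 18161) = 3682/1389 + 42881/13144 = 107957917/18257016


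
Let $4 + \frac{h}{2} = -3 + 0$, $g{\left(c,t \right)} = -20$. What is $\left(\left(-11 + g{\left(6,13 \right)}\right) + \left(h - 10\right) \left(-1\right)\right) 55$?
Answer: $-385$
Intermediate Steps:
$h = -14$ ($h = -8 + 2 \left(-3 + 0\right) = -8 + 2 \left(-3\right) = -8 - 6 = -14$)
$\left(\left(-11 + g{\left(6,13 \right)}\right) + \left(h - 10\right) \left(-1\right)\right) 55 = \left(\left(-11 - 20\right) + \left(-14 - 10\right) \left(-1\right)\right) 55 = \left(-31 - -24\right) 55 = \left(-31 + 24\right) 55 = \left(-7\right) 55 = -385$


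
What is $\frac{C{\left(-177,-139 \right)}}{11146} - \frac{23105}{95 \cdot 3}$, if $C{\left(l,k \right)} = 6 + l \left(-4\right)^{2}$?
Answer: $- \frac{25833374}{317661} \approx -81.324$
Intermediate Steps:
$C{\left(l,k \right)} = 6 + 16 l$ ($C{\left(l,k \right)} = 6 + l 16 = 6 + 16 l$)
$\frac{C{\left(-177,-139 \right)}}{11146} - \frac{23105}{95 \cdot 3} = \frac{6 + 16 \left(-177\right)}{11146} - \frac{23105}{95 \cdot 3} = \left(6 - 2832\right) \frac{1}{11146} - \frac{23105}{285} = \left(-2826\right) \frac{1}{11146} - \frac{4621}{57} = - \frac{1413}{5573} - \frac{4621}{57} = - \frac{25833374}{317661}$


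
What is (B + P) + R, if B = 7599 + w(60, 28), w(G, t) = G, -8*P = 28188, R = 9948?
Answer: 28167/2 ≈ 14084.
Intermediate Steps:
P = -7047/2 (P = -⅛*28188 = -7047/2 ≈ -3523.5)
B = 7659 (B = 7599 + 60 = 7659)
(B + P) + R = (7659 - 7047/2) + 9948 = 8271/2 + 9948 = 28167/2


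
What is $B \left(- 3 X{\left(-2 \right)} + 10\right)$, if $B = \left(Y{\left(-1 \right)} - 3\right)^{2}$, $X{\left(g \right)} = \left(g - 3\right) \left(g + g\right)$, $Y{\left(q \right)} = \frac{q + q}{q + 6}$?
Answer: $-578$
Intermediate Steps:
$Y{\left(q \right)} = \frac{2 q}{6 + q}$
$X{\left(g \right)} = 2 g \left(-3 + g\right)$ ($X{\left(g \right)} = \left(-3 + g\right) 2 g = 2 g \left(-3 + g\right)$)
$B = \frac{289}{25}$ ($B = \left(2 \left(-1\right) \frac{1}{6 - 1} - 3\right)^{2} = \left(2 \left(-1\right) \frac{1}{5} - 3\right)^{2} = \left(- \frac{2}{5} - 3\right)^{2} = \left(- \frac{17}{5}\right)^{2} = \frac{289}{25} \approx 11.56$)
$B \left(- 3 X{\left(-2 \right)} + 10\right) = \frac{289 \left(- 3 \cdot 2 \left(-2\right) \left(-3 - 2\right) + 10\right)}{25} = \frac{289 \left(- 3 \cdot 2 \left(-2\right) \left(-5\right) + 10\right)}{25} = \frac{289 \left(\left(-3\right) 20 + 10\right)}{25} = \frac{289 \left(-60 + 10\right)}{25} = \frac{289}{25} \left(-50\right) = -578$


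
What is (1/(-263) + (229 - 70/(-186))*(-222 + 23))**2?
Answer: 1246467249852162529/598242681 ≈ 2.0835e+9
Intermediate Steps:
(1/(-263) + (229 - 70/(-186))*(-222 + 23))**2 = (-1/263 + (229 - 70*(-1/186))*(-199))**2 = (-1/263 + (229 + 35/93)*(-199))**2 = (-1/263 + (21332/93)*(-199))**2 = (-1/263 - 4245068/93)**2 = (-1116452977/24459)**2 = 1246467249852162529/598242681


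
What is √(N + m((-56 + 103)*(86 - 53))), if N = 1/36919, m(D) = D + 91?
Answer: √2238066662081/36919 ≈ 40.522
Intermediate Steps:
m(D) = 91 + D
N = 1/36919 ≈ 2.7086e-5
√(N + m((-56 + 103)*(86 - 53))) = √(1/36919 + (91 + (-56 + 103)*(86 - 53))) = √(1/36919 + (91 + 47*33)) = √(1/36919 + (91 + 1551)) = √(1/36919 + 1642) = √(60620999/36919) = √2238066662081/36919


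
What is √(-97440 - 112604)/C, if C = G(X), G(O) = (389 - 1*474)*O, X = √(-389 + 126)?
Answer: -2*√13810393/22355 ≈ -0.33247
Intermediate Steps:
X = I*√263 (X = √(-263) = I*√263 ≈ 16.217*I)
G(O) = -85*O (G(O) = (389 - 474)*O = -85*O)
C = -85*I*√263 ≈ -1378.5*I
√(-97440 - 112604)/C = √(-97440 - 112604)/((-85*I*√263)) = √(-210044)*(I*√263/22355) = (2*I*√52511)*(I*√263/22355) = -2*√13810393/22355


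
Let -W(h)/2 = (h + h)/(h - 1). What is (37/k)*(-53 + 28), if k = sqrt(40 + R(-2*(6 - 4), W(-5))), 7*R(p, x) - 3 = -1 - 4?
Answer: -925*sqrt(1946)/278 ≈ -146.78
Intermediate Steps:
W(h) = -4*h/(-1 + h) (W(h) = -2*(h + h)/(h - 1) = -2*2*h/(-1 + h) = -4*h/(-1 + h))
R(p, x) = -2/7 (R(p, x) = 3/7 + (-1 - 4)/7 = 3/7 + (1/7)*(-5) = 3/7 - 5/7 = -2/7)
k = sqrt(1946)/7 (k = sqrt(40 - 2/7) = sqrt(278/7) = sqrt(1946)/7 ≈ 6.3019)
(37/k)*(-53 + 28) = (37/((sqrt(1946)/7)))*(-53 + 28) = (37*(sqrt(1946)/278))*(-25) = (37*sqrt(1946)/278)*(-25) = -925*sqrt(1946)/278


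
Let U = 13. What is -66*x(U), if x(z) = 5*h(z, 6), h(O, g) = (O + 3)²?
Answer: -84480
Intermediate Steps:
h(O, g) = (3 + O)²
x(z) = 5*(3 + z)²
-66*x(U) = -330*(3 + 13)² = -330*16² = -330*256 = -66*1280 = -84480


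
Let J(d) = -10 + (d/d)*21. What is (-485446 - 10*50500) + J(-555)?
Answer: -990435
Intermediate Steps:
J(d) = 11 (J(d) = -10 + 1*21 = -10 + 21 = 11)
(-485446 - 10*50500) + J(-555) = (-485446 - 10*50500) + 11 = (-485446 - 505000) + 11 = -990446 + 11 = -990435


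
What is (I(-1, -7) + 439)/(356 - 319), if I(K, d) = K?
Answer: 438/37 ≈ 11.838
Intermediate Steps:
(I(-1, -7) + 439)/(356 - 319) = (-1 + 439)/(356 - 319) = 438/37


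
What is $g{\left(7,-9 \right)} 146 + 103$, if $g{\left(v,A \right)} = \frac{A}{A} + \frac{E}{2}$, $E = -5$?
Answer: $-116$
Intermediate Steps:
$g{\left(v,A \right)} = - \frac{3}{2}$ ($g{\left(v,A \right)} = \frac{A}{A} - \frac{5}{2} = 1 - \frac{5}{2} = - \frac{3}{2}$)
$g{\left(7,-9 \right)} 146 + 103 = \left(- \frac{3}{2}\right) 146 + 103 = -219 + 103 = -116$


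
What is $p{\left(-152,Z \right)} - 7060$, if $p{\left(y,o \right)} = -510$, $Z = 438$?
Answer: $-7570$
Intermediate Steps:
$p{\left(-152,Z \right)} - 7060 = -510 - 7060 = -7570$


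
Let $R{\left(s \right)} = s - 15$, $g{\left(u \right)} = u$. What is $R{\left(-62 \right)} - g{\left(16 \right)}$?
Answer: $-93$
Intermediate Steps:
$R{\left(s \right)} = -15 + s$
$R{\left(-62 \right)} - g{\left(16 \right)} = \left(-15 - 62\right) - 16 = -77 - 16 = -93$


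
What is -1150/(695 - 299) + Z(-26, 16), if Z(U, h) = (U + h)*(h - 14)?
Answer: -4535/198 ≈ -22.904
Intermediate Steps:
Z(U, h) = (-14 + h)*(U + h) (Z(U, h) = (U + h)*(-14 + h) = (-14 + h)*(U + h))
-1150/(695 - 299) + Z(-26, 16) = -1150/(695 - 299) + (16**2 - 14*(-26) - 14*16 - 26*16) = -1150/396 + (256 + 364 - 224 - 416) = -1150*1/396 - 20 = -575/198 - 20 = -4535/198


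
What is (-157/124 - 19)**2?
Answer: 6315169/15376 ≈ 410.72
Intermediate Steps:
(-157/124 - 19)**2 = (-2513/124)**2 = 6315169/15376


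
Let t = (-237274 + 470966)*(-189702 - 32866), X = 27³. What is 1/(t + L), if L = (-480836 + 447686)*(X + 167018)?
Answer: -1/58201499206 ≈ -1.7182e-11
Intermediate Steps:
X = 19683
t = -52012361056 (t = 233692*(-222568) = -52012361056)
L = -6189138150 (L = (-480836 + 447686)*(19683 + 167018) = -33150*186701 = -6189138150)
1/(t + L) = 1/(-52012361056 - 6189138150) = 1/(-58201499206) = -1/58201499206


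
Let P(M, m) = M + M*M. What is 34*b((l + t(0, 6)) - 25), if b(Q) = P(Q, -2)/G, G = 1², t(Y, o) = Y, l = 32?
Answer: 1904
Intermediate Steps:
P(M, m) = M + M²
G = 1
b(Q) = Q*(1 + Q) (b(Q) = (Q*(1 + Q))/1 = (Q*(1 + Q))*1 = Q*(1 + Q))
34*b((l + t(0, 6)) - 25) = 34*(((32 + 0) - 25)*(1 + ((32 + 0) - 25))) = 34*((32 - 25)*(1 + (32 - 25))) = 34*(7*(1 + 7)) = 34*(7*8) = 34*56 = 1904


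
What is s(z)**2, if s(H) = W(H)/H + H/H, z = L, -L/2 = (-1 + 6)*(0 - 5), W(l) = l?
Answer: 4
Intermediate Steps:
L = 50 (L = -2*(-1 + 6)*(0 - 5) = -10*(-5) = -2*(-25) = 50)
z = 50
s(H) = 2 (s(H) = H/H + H/H = 1 + 1 = 2)
s(z)**2 = 2**2 = 4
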